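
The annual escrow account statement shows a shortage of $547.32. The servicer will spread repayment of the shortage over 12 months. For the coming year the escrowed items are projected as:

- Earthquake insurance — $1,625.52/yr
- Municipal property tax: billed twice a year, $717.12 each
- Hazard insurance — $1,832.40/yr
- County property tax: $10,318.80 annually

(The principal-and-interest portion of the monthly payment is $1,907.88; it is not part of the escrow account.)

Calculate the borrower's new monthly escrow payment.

$1,313.19

Earthquake insurance — $1,625.52 per year
Municipal property tax — $717.12 × 2 = $1,434.24 per year
Hazard insurance — $1,832.40 per year
County property tax — $10,318.80 per year
Annual escrow total = $1,625.52 + $1,434.24 + $1,832.40 + $10,318.80 = $15,210.96
Monthly escrow = $15,210.96 ÷ 12 = $1,267.58
Shortage per month = $547.32 / 12 = $45.61
New monthly escrow = $1,267.58 + $45.61 = $1,313.19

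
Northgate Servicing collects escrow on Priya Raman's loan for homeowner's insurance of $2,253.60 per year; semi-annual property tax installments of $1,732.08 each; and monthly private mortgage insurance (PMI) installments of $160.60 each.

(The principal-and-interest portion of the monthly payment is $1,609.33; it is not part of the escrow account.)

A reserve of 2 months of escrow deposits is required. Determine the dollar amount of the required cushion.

$1,274.16

Homeowner's insurance = $2,253.60 annually
Property tax = $1,732.08 × 2 = $3,464.16 annually
Private mortgage insurance (PMI) = $160.60 × 12 = $1,927.20 annually
Combined annual = $7,644.96
Monthly = $7,644.96 ÷ 12 = $637.08
Reserve = 2 × $637.08 = $1,274.16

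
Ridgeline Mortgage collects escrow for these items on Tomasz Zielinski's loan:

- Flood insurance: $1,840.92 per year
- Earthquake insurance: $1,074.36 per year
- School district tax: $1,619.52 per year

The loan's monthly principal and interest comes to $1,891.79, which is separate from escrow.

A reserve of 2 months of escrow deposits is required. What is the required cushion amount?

$755.80

Flood insurance = $1,840.92
Earthquake insurance = $1,074.36
School district tax = $1,619.52
Total per year = $1,840.92 + $1,074.36 + $1,619.52 = $4,534.80
Per month = $4,534.80 / 12 = $377.90
Reserve = 2 × $377.90 = $755.80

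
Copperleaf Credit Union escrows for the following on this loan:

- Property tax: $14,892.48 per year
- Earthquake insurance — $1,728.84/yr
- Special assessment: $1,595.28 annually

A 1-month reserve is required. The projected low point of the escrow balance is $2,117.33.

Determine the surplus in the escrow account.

Property tax = $14,892.48 per year
Earthquake insurance = $1,728.84 per year
Special assessment = $1,595.28 per year
Total annual escrow = $14,892.48 + $1,728.84 + $1,595.28 = $18,216.60
Monthly escrow = $18,216.60 / 12 = $1,518.05
Cushion = 1 × $1,518.05 = $1,518.05
Excess over cushion: $2,117.33 − $1,518.05 = $599.28

$599.28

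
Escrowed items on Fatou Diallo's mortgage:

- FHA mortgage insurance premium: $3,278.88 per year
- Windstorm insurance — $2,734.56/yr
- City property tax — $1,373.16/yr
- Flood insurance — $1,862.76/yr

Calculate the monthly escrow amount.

$770.78

FHA mortgage insurance premium = $3,278.88 per year
Windstorm insurance = $2,734.56 per year
City property tax = $1,373.16 per year
Flood insurance = $1,862.76 per year
Yearly total = $3,278.88 + $2,734.56 + $1,373.16 + $1,862.76 = $9,249.36
Per month = $9,249.36 ÷ 12 = $770.78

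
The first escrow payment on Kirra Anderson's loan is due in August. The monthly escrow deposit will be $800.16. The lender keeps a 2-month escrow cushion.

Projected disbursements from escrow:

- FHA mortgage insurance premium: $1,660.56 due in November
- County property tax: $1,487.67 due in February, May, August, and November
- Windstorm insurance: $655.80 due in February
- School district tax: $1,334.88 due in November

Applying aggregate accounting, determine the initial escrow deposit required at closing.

$4,370.46

Cushion = 2 × $800.16 = $1,600.32
Trial balance (start $0, +$800.16 each month, − disbursements):
  Aug: +$800.16 − $1,487.67 → -$687.51
  Sep: +$800.16 → $112.65
  Oct: +$800.16 → $912.81
  Nov: +$800.16 − $4,483.11 → -$2,770.14
  Dec: +$800.16 → -$1,969.98
  Jan: +$800.16 → -$1,169.82
  Feb: +$800.16 − $2,143.47 → -$2,513.13
  Mar: +$800.16 → -$1,712.97
  Apr: +$800.16 → -$912.81
  May: +$800.16 − $1,487.67 → -$1,600.32
  Jun: +$800.16 → -$800.16
  Jul: +$800.16 → $0.00
Lowest trial balance = -$2,770.14 (Nov)
Initial deposit = cushion − low point = $1,600.32 − (-$2,770.14) = $4,370.46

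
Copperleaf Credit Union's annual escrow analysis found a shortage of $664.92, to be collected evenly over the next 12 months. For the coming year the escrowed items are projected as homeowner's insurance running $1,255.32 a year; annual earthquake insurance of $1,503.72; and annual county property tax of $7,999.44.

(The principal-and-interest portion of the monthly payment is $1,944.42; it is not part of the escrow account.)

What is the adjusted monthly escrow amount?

Homeowner's insurance — $1,255.32 per year
Earthquake insurance — $1,503.72 per year
County property tax — $7,999.44 per year
Total per year = $10,758.48
Base monthly escrow = $10,758.48 ÷ 12 = $896.54
Shortage spread = $664.92 / 12 = $55.41/mo
Adjusted monthly = $896.54 + $55.41 = $951.95

$951.95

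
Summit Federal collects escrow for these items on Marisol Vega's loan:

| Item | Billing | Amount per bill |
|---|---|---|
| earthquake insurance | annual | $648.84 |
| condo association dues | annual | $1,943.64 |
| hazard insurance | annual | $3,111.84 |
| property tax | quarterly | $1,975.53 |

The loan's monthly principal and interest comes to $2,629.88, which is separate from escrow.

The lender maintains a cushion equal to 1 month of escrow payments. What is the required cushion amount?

Earthquake insurance = $648.84/yr
Condo association dues = $1,943.64/yr
Hazard insurance = $3,111.84/yr
Property tax = $1,975.53 × 4 = $7,902.12/yr
Total per year = $648.84 + $1,943.64 + $3,111.84 + $7,902.12 = $13,606.44
Monthly = $13,606.44 / 12 = $1,133.87
Required cushion = 1 × $1,133.87 = $1,133.87

$1,133.87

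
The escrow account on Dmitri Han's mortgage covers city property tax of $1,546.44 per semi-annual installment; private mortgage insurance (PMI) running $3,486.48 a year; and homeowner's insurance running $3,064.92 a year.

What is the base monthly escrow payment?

City property tax: $1,546.44 × 2 = $3,092.88 per year
Private mortgage insurance (PMI): $3,486.48 per year
Homeowner's insurance: $3,064.92 per year
Yearly total = $9,644.28
Monthly = $9,644.28 / 12 = $803.69

$803.69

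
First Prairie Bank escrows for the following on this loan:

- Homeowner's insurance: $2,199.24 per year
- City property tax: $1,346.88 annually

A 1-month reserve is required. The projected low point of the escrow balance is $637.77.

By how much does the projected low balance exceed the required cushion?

$342.26

Homeowner's insurance: $2,199.24 per year
City property tax: $1,346.88 per year
Annual escrow total = $3,546.12
Monthly = $3,546.12 / 12 = $295.51
Cushion = 1 × $295.51 = $295.51
Surplus = $637.77 − $295.51 = $342.26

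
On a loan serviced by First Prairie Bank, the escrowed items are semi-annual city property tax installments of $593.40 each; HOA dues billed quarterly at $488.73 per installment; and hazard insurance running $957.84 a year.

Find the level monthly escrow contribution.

$341.63

City property tax = $593.40 × 2 = $1,186.80 per year
HOA dues = $488.73 × 4 = $1,954.92 per year
Hazard insurance = $957.84 per year
Yearly total = $1,186.80 + $1,954.92 + $957.84 = $4,099.56
Monthly = $4,099.56 ÷ 12 = $341.63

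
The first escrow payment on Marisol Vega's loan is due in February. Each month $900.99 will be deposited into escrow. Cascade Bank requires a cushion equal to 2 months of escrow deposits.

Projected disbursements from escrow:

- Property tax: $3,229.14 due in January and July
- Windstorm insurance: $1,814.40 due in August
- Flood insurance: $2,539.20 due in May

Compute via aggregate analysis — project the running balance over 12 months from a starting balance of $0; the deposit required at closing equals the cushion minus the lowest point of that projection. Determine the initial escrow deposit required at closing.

$3,077.79

Cushion = 2 × $900.99 = $1,801.98
Trial balance (start $0, +$900.99 each month, − disbursements):
  Feb: +$900.99 → $900.99
  Mar: +$900.99 → $1,801.98
  Apr: +$900.99 → $2,702.97
  May: +$900.99 − $2,539.20 → $1,064.76
  Jun: +$900.99 → $1,965.75
  Jul: +$900.99 − $3,229.14 → -$362.40
  Aug: +$900.99 − $1,814.40 → -$1,275.81
  Sep: +$900.99 → -$374.82
  Oct: +$900.99 → $526.17
  Nov: +$900.99 → $1,427.16
  Dec: +$900.99 → $2,328.15
  Jan: +$900.99 − $3,229.14 → $0.00
Lowest trial balance = -$1,275.81 (Aug)
Initial deposit = cushion − low point = $1,801.98 − (-$1,275.81) = $3,077.79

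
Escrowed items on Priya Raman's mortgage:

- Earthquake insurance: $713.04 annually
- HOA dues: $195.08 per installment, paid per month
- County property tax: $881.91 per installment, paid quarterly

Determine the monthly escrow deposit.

Earthquake insurance = $713.04
HOA dues = $195.08 × 12 = $2,340.96
County property tax = $881.91 × 4 = $3,527.64
Combined annual = $6,581.64
Monthly escrow = $6,581.64 / 12 = $548.47

$548.47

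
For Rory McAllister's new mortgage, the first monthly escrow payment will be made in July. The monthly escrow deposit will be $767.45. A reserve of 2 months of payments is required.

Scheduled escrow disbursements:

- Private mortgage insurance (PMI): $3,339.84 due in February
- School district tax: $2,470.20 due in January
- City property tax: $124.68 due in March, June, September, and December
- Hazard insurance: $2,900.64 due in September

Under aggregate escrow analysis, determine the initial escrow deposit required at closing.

$4,355.34

Cushion = 2 × $767.45 = $1,534.90
Trial balance (start $0, +$767.45 each month, − disbursements):
  Jul: +$767.45 → $767.45
  Aug: +$767.45 → $1,534.90
  Sep: +$767.45 − $3,025.32 → -$722.97
  Oct: +$767.45 → $44.48
  Nov: +$767.45 → $811.93
  Dec: +$767.45 − $124.68 → $1,454.70
  Jan: +$767.45 − $2,470.20 → -$248.05
  Feb: +$767.45 − $3,339.84 → -$2,820.44
  Mar: +$767.45 − $124.68 → -$2,177.67
  Apr: +$767.45 → -$1,410.22
  May: +$767.45 → -$642.77
  Jun: +$767.45 − $124.68 → $0.00
Lowest trial balance = -$2,820.44 (Feb)
Initial deposit = cushion − low point = $1,534.90 − (-$2,820.44) = $4,355.34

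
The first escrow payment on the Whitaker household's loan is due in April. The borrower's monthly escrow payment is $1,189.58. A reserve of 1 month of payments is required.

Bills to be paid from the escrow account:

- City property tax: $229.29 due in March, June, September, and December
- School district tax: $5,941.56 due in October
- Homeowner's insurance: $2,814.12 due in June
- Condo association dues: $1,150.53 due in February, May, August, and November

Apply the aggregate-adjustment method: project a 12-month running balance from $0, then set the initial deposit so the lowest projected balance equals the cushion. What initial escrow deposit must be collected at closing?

Cushion = 1 × $1,189.58 = $1,189.58
Trial balance (start $0, +$1,189.58 each month, − disbursements):
  Apr: +$1,189.58 → $1,189.58
  May: +$1,189.58 − $1,150.53 → $1,228.63
  Jun: +$1,189.58 − $3,043.41 → -$625.20
  Jul: +$1,189.58 → $564.38
  Aug: +$1,189.58 − $1,150.53 → $603.43
  Sep: +$1,189.58 − $229.29 → $1,563.72
  Oct: +$1,189.58 − $5,941.56 → -$3,188.26
  Nov: +$1,189.58 − $1,150.53 → -$3,149.21
  Dec: +$1,189.58 − $229.29 → -$2,188.92
  Jan: +$1,189.58 → -$999.34
  Feb: +$1,189.58 − $1,150.53 → -$960.29
  Mar: +$1,189.58 − $229.29 → $0.00
Lowest trial balance = -$3,188.26 (Oct)
Initial deposit = cushion − low point = $1,189.58 − (-$3,188.26) = $4,377.84

$4,377.84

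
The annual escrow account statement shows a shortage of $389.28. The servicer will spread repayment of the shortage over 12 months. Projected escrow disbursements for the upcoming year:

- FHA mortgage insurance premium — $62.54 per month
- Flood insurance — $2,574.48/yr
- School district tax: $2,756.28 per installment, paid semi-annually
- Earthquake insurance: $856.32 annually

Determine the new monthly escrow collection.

FHA mortgage insurance premium — $62.54 × 12 = $750.48
Flood insurance — $2,574.48
School district tax — $2,756.28 × 2 = $5,512.56
Earthquake insurance — $856.32
Total annual escrow = $750.48 + $2,574.48 + $5,512.56 + $856.32 = $9,693.84
Monthly escrow = $9,693.84 / 12 = $807.82
Monthly shortage recovery: $389.28 ÷ 12 = $32.44
New monthly escrow = $807.82 + $32.44 = $840.26

$840.26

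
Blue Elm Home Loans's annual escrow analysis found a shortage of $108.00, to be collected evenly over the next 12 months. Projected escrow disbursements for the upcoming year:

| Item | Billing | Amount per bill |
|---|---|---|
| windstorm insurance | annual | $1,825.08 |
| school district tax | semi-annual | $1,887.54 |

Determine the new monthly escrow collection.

$475.68

Windstorm insurance: $1,825.08/yr
School district tax: $1,887.54 × 2 = $3,775.08/yr
Combined annual = $1,825.08 + $3,775.08 = $5,600.16
Monthly = $5,600.16 ÷ 12 = $466.68
Shortage spread = $108.00 ÷ 12 = $9.00/mo
New monthly escrow = $466.68 + $9.00 = $475.68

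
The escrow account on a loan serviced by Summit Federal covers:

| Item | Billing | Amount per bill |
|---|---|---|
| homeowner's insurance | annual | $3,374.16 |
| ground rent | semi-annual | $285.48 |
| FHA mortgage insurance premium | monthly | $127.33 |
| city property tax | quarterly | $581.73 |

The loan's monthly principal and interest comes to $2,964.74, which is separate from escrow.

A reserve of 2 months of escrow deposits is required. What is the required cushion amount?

$1,300.00

Homeowner's insurance = $3,374.16 annually
Ground rent = $285.48 × 2 = $570.96 annually
FHA mortgage insurance premium = $127.33 × 12 = $1,527.96 annually
City property tax = $581.73 × 4 = $2,326.92 annually
Total per year = $3,374.16 + $570.96 + $1,527.96 + $2,326.92 = $7,800.00
Per month = $7,800.00 ÷ 12 = $650.00
Cushion = 2 × $650.00 = $1,300.00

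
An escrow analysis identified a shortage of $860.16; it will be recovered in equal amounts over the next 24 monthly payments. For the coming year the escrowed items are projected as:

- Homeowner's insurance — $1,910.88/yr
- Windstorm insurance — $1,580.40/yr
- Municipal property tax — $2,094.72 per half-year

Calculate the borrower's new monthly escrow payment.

Homeowner's insurance: $1,910.88/yr
Windstorm insurance: $1,580.40/yr
Municipal property tax: $2,094.72 × 2 = $4,189.44/yr
Annual escrow total = $7,680.72
Base monthly escrow = $7,680.72 ÷ 12 = $640.06
Monthly shortage recovery: $860.16 / 24 = $35.84
New monthly escrow = $640.06 + $35.84 = $675.90

$675.90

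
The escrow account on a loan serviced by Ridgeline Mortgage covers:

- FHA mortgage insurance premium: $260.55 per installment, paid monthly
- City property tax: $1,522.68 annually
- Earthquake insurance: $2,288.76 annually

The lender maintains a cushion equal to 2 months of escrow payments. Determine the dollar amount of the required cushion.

FHA mortgage insurance premium — $260.55 × 12 = $3,126.60/yr
City property tax — $1,522.68/yr
Earthquake insurance — $2,288.76/yr
Total per year = $3,126.60 + $1,522.68 + $2,288.76 = $6,938.04
Base monthly escrow = $6,938.04 ÷ 12 = $578.17
Required cushion = 2 × $578.17 = $1,156.34

$1,156.34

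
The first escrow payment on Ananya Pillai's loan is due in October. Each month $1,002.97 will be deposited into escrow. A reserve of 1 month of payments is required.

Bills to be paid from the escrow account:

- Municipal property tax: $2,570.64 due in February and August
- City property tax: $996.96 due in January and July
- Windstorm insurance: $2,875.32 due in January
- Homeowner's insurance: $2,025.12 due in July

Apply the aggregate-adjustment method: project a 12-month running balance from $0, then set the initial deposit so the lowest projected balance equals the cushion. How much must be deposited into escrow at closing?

Cushion = 1 × $1,002.97 = $1,002.97
Trial balance (start $0, +$1,002.97 each month, − disbursements):
  Oct: +$1,002.97 → $1,002.97
  Nov: +$1,002.97 → $2,005.94
  Dec: +$1,002.97 → $3,008.91
  Jan: +$1,002.97 − $3,872.28 → $139.60
  Feb: +$1,002.97 − $2,570.64 → -$1,428.07
  Mar: +$1,002.97 → -$425.10
  Apr: +$1,002.97 → $577.87
  May: +$1,002.97 → $1,580.84
  Jun: +$1,002.97 → $2,583.81
  Jul: +$1,002.97 − $3,022.08 → $564.70
  Aug: +$1,002.97 − $2,570.64 → -$1,002.97
  Sep: +$1,002.97 → $0.00
Lowest trial balance = -$1,428.07 (Feb)
Initial deposit = cushion − low point = $1,002.97 − (-$1,428.07) = $2,431.04

$2,431.04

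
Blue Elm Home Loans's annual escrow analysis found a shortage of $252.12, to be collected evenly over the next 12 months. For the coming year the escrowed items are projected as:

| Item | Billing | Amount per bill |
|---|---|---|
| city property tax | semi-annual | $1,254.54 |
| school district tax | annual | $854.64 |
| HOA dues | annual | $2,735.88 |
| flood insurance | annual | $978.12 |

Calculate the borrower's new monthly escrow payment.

$610.82

City property tax = $1,254.54 × 2 = $2,509.08 per year
School district tax = $854.64 per year
HOA dues = $2,735.88 per year
Flood insurance = $978.12 per year
Total per year = $2,509.08 + $854.64 + $2,735.88 + $978.12 = $7,077.72
Per month = $7,077.72 / 12 = $589.81
Shortage per month = $252.12 / 12 = $21.01
Adjusted monthly = $589.81 + $21.01 = $610.82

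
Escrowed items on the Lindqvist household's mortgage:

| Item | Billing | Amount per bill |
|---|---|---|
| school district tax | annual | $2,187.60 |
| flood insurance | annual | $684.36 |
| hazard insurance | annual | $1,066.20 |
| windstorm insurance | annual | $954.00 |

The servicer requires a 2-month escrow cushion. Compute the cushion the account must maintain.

$815.36

School district tax — $2,187.60/yr
Flood insurance — $684.36/yr
Hazard insurance — $1,066.20/yr
Windstorm insurance — $954.00/yr
Total per year = $4,892.16
Monthly escrow = $4,892.16 ÷ 12 = $407.68
Required cushion = 2 × $407.68 = $815.36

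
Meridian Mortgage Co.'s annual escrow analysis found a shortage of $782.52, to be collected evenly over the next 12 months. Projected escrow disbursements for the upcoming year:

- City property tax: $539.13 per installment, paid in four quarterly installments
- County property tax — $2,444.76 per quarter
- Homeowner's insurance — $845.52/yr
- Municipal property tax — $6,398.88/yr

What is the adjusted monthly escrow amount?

City property tax: $539.13 × 4 = $2,156.52 annually
County property tax: $2,444.76 × 4 = $9,779.04 annually
Homeowner's insurance: $845.52 annually
Municipal property tax: $6,398.88 annually
Yearly total = $19,179.96
Per month = $19,179.96 ÷ 12 = $1,598.33
Shortage per month = $782.52 / 12 = $65.21
Adjusted monthly = $1,598.33 + $65.21 = $1,663.54

$1,663.54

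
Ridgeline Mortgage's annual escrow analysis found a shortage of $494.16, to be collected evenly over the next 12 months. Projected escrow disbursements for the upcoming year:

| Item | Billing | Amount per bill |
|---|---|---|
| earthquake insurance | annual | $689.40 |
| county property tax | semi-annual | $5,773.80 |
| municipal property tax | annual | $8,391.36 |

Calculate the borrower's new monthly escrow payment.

$1,760.21

Earthquake insurance = $689.40 annually
County property tax = $5,773.80 × 2 = $11,547.60 annually
Municipal property tax = $8,391.36 annually
Annual escrow total = $689.40 + $11,547.60 + $8,391.36 = $20,628.36
Monthly = $20,628.36 / 12 = $1,719.03
Shortage per month = $494.16 ÷ 12 = $41.18
New monthly escrow = $1,719.03 + $41.18 = $1,760.21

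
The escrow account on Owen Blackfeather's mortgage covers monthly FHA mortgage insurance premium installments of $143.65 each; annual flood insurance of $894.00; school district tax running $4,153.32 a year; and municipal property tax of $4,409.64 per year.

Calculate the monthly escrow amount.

FHA mortgage insurance premium: $143.65 × 12 = $1,723.80 per year
Flood insurance: $894.00 per year
School district tax: $4,153.32 per year
Municipal property tax: $4,409.64 per year
Total per year = $1,723.80 + $894.00 + $4,153.32 + $4,409.64 = $11,180.76
Monthly escrow = $11,180.76 / 12 = $931.73

$931.73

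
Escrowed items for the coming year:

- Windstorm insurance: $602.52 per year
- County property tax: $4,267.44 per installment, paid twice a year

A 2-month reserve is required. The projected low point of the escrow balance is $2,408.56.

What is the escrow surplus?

Windstorm insurance = $602.52 per year
County property tax = $4,267.44 × 2 = $8,534.88 per year
Annual escrow total = $602.52 + $8,534.88 = $9,137.40
Monthly = $9,137.40 / 12 = $761.45
Required reserve = 2 × $761.45 = $1,522.90
Excess over cushion: $2,408.56 − $1,522.90 = $885.66

$885.66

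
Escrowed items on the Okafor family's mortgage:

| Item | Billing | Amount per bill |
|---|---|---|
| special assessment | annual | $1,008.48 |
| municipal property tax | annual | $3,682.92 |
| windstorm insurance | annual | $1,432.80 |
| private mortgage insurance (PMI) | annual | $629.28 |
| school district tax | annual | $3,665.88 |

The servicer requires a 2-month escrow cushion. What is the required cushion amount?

$1,736.56

Special assessment = $1,008.48/yr
Municipal property tax = $3,682.92/yr
Windstorm insurance = $1,432.80/yr
Private mortgage insurance (PMI) = $629.28/yr
School district tax = $3,665.88/yr
Total annual escrow = $1,008.48 + $3,682.92 + $1,432.80 + $629.28 + $3,665.88 = $10,419.36
Per month = $10,419.36 ÷ 12 = $868.28
Cushion = 2 × $868.28 = $1,736.56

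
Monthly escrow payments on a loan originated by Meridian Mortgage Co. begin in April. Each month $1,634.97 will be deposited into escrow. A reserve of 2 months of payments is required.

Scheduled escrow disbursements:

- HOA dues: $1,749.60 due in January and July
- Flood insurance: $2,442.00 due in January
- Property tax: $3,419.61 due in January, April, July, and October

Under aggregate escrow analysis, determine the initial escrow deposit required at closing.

$6,539.88

Cushion = 2 × $1,634.97 = $3,269.94
Trial balance (start $0, +$1,634.97 each month, − disbursements):
  Apr: +$1,634.97 − $3,419.61 → -$1,784.64
  May: +$1,634.97 → -$149.67
  Jun: +$1,634.97 → $1,485.30
  Jul: +$1,634.97 − $5,169.21 → -$2,048.94
  Aug: +$1,634.97 → -$413.97
  Sep: +$1,634.97 → $1,221.00
  Oct: +$1,634.97 − $3,419.61 → -$563.64
  Nov: +$1,634.97 → $1,071.33
  Dec: +$1,634.97 → $2,706.30
  Jan: +$1,634.97 − $7,611.21 → -$3,269.94
  Feb: +$1,634.97 → -$1,634.97
  Mar: +$1,634.97 → $0.00
Lowest trial balance = -$3,269.94 (Jan)
Initial deposit = cushion − low point = $3,269.94 − (-$3,269.94) = $6,539.88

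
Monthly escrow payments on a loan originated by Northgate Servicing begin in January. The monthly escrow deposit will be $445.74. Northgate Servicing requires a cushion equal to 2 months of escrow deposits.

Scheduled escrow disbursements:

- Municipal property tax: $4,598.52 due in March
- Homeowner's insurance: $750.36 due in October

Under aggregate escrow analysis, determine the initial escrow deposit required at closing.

Cushion = 2 × $445.74 = $891.48
Trial balance (start $0, +$445.74 each month, − disbursements):
  Jan: +$445.74 → $445.74
  Feb: +$445.74 → $891.48
  Mar: +$445.74 − $4,598.52 → -$3,261.30
  Apr: +$445.74 → -$2,815.56
  May: +$445.74 → -$2,369.82
  Jun: +$445.74 → -$1,924.08
  Jul: +$445.74 → -$1,478.34
  Aug: +$445.74 → -$1,032.60
  Sep: +$445.74 → -$586.86
  Oct: +$445.74 − $750.36 → -$891.48
  Nov: +$445.74 → -$445.74
  Dec: +$445.74 → $0.00
Lowest trial balance = -$3,261.30 (Mar)
Initial deposit = cushion − low point = $891.48 − (-$3,261.30) = $4,152.78

$4,152.78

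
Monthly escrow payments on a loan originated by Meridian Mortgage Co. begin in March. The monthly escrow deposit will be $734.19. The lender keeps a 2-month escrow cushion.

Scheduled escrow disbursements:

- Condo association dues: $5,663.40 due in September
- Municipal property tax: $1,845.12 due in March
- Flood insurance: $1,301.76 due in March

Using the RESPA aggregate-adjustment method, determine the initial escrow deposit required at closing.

Cushion = 2 × $734.19 = $1,468.38
Trial balance (start $0, +$734.19 each month, − disbursements):
  Mar: +$734.19 − $3,146.88 → -$2,412.69
  Apr: +$734.19 → -$1,678.50
  May: +$734.19 → -$944.31
  Jun: +$734.19 → -$210.12
  Jul: +$734.19 → $524.07
  Aug: +$734.19 → $1,258.26
  Sep: +$734.19 − $5,663.40 → -$3,670.95
  Oct: +$734.19 → -$2,936.76
  Nov: +$734.19 → -$2,202.57
  Dec: +$734.19 → -$1,468.38
  Jan: +$734.19 → -$734.19
  Feb: +$734.19 → $0.00
Lowest trial balance = -$3,670.95 (Sep)
Initial deposit = cushion − low point = $1,468.38 − (-$3,670.95) = $5,139.33

$5,139.33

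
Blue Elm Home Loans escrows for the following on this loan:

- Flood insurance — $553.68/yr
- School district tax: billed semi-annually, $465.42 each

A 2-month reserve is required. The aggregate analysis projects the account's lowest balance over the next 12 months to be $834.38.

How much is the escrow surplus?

Flood insurance — $553.68 per year
School district tax — $465.42 × 2 = $930.84 per year
Combined annual = $553.68 + $930.84 = $1,484.52
Per month = $1,484.52 ÷ 12 = $123.71
Required reserve = 2 × $123.71 = $247.42
Excess over cushion: $834.38 − $247.42 = $586.96

$586.96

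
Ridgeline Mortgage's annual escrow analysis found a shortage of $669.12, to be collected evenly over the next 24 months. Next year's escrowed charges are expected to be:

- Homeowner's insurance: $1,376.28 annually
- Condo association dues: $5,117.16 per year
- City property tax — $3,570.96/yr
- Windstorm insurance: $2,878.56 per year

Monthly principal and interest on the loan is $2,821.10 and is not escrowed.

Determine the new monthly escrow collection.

$1,106.46

Homeowner's insurance — $1,376.28 per year
Condo association dues — $5,117.16 per year
City property tax — $3,570.96 per year
Windstorm insurance — $2,878.56 per year
Total per year = $1,376.28 + $5,117.16 + $3,570.96 + $2,878.56 = $12,942.96
Base monthly escrow = $12,942.96 / 12 = $1,078.58
Shortage spread = $669.12 / 24 = $27.88/mo
Adjusted monthly = $1,078.58 + $27.88 = $1,106.46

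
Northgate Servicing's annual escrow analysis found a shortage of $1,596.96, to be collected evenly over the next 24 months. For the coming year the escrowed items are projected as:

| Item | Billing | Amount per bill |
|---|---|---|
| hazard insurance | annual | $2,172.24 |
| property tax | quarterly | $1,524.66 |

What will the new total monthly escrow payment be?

$755.78

Hazard insurance — $2,172.24/yr
Property tax — $1,524.66 × 4 = $6,098.64/yr
Total per year = $8,270.88
Monthly = $8,270.88 ÷ 12 = $689.24
Shortage spread = $1,596.96 ÷ 24 = $66.54/mo
Adjusted monthly = $689.24 + $66.54 = $755.78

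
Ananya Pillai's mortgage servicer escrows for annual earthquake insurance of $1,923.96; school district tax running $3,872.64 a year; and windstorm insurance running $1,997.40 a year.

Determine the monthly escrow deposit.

$649.50

Earthquake insurance — $1,923.96 per year
School district tax — $3,872.64 per year
Windstorm insurance — $1,997.40 per year
Combined annual = $7,794.00
Monthly = $7,794.00 / 12 = $649.50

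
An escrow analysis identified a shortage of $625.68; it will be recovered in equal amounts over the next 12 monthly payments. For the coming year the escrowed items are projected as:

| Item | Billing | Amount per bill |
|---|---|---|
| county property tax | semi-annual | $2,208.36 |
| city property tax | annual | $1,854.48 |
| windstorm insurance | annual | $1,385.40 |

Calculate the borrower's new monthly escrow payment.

County property tax = $2,208.36 × 2 = $4,416.72/yr
City property tax = $1,854.48/yr
Windstorm insurance = $1,385.40/yr
Total per year = $4,416.72 + $1,854.48 + $1,385.40 = $7,656.60
Base monthly escrow = $7,656.60 ÷ 12 = $638.05
Shortage per month = $625.68 ÷ 12 = $52.14
New monthly escrow = $638.05 + $52.14 = $690.19

$690.19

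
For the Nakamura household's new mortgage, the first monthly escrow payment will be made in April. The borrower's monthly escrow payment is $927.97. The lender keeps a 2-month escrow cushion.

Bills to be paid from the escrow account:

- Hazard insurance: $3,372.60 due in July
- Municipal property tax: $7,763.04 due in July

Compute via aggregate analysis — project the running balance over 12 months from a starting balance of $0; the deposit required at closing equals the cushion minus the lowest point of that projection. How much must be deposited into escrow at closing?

$9,279.70

Cushion = 2 × $927.97 = $1,855.94
Trial balance (start $0, +$927.97 each month, − disbursements):
  Apr: +$927.97 → $927.97
  May: +$927.97 → $1,855.94
  Jun: +$927.97 → $2,783.91
  Jul: +$927.97 − $11,135.64 → -$7,423.76
  Aug: +$927.97 → -$6,495.79
  Sep: +$927.97 → -$5,567.82
  Oct: +$927.97 → -$4,639.85
  Nov: +$927.97 → -$3,711.88
  Dec: +$927.97 → -$2,783.91
  Jan: +$927.97 → -$1,855.94
  Feb: +$927.97 → -$927.97
  Mar: +$927.97 → $0.00
Lowest trial balance = -$7,423.76 (Jul)
Initial deposit = cushion − low point = $1,855.94 − (-$7,423.76) = $9,279.70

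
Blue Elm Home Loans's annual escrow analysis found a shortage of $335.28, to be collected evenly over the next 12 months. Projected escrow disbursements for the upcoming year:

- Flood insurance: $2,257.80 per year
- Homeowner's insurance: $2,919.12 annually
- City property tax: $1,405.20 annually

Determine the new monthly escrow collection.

$576.45

Flood insurance = $2,257.80 per year
Homeowner's insurance = $2,919.12 per year
City property tax = $1,405.20 per year
Total per year = $6,582.12
Monthly escrow = $6,582.12 ÷ 12 = $548.51
Shortage spread = $335.28 / 12 = $27.94/mo
New monthly escrow = $548.51 + $27.94 = $576.45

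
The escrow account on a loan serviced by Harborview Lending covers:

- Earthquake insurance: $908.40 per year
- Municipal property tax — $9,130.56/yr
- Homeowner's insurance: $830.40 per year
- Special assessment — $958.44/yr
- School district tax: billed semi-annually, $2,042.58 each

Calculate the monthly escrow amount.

Earthquake insurance — $908.40/yr
Municipal property tax — $9,130.56/yr
Homeowner's insurance — $830.40/yr
Special assessment — $958.44/yr
School district tax — $2,042.58 × 2 = $4,085.16/yr
Yearly total = $15,912.96
Monthly escrow = $15,912.96 / 12 = $1,326.08

$1,326.08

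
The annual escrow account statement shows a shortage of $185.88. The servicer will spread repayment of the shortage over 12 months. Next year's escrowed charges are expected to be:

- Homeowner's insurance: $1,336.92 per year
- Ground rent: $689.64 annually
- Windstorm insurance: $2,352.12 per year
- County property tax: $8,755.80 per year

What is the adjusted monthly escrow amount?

Homeowner's insurance — $1,336.92 annually
Ground rent — $689.64 annually
Windstorm insurance — $2,352.12 annually
County property tax — $8,755.80 annually
Total annual escrow = $13,134.48
Per month = $13,134.48 ÷ 12 = $1,094.54
Shortage spread = $185.88 / 12 = $15.49/mo
New monthly escrow = $1,094.54 + $15.49 = $1,110.03

$1,110.03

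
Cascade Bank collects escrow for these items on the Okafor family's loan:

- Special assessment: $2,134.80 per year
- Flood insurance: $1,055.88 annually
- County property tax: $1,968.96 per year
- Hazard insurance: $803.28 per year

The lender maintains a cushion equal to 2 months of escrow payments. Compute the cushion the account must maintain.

$993.82

Special assessment: $2,134.80 per year
Flood insurance: $1,055.88 per year
County property tax: $1,968.96 per year
Hazard insurance: $803.28 per year
Total per year = $2,134.80 + $1,055.88 + $1,968.96 + $803.28 = $5,962.92
Base monthly escrow = $5,962.92 ÷ 12 = $496.91
Cushion = 2 × $496.91 = $993.82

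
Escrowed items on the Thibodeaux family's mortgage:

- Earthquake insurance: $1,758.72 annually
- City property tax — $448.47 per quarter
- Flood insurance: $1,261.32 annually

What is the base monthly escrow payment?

Earthquake insurance: $1,758.72 per year
City property tax: $448.47 × 4 = $1,793.88 per year
Flood insurance: $1,261.32 per year
Total per year = $1,758.72 + $1,793.88 + $1,261.32 = $4,813.92
Per month = $4,813.92 ÷ 12 = $401.16

$401.16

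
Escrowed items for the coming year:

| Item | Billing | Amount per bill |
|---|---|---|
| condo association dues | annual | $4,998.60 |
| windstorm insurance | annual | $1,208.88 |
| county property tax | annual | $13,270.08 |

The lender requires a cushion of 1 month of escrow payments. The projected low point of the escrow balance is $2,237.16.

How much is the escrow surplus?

$614.03

Condo association dues — $4,998.60 per year
Windstorm insurance — $1,208.88 per year
County property tax — $13,270.08 per year
Total per year = $19,477.56
Monthly escrow = $19,477.56 / 12 = $1,623.13
Required reserve = 1 × $1,623.13 = $1,623.13
Surplus = $2,237.16 − $1,623.13 = $614.03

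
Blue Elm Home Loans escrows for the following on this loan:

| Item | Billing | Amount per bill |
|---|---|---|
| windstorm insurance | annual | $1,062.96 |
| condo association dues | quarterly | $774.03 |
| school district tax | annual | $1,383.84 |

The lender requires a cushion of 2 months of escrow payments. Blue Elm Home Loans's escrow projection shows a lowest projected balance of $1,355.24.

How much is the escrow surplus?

$431.42

Windstorm insurance = $1,062.96/yr
Condo association dues = $774.03 × 4 = $3,096.12/yr
School district tax = $1,383.84/yr
Total per year = $5,542.92
Base monthly escrow = $5,542.92 / 12 = $461.91
Required reserve = 2 × $461.91 = $923.82
Excess over cushion: $1,355.24 − $923.82 = $431.42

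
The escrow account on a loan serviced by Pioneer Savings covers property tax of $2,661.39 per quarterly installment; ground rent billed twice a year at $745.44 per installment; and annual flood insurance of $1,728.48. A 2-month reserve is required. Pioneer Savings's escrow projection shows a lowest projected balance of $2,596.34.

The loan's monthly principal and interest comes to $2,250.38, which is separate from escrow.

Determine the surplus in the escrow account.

Property tax = $2,661.39 × 4 = $10,645.56 per year
Ground rent = $745.44 × 2 = $1,490.88 per year
Flood insurance = $1,728.48 per year
Yearly total = $10,645.56 + $1,490.88 + $1,728.48 = $13,864.92
Monthly escrow = $13,864.92 ÷ 12 = $1,155.41
Required cushion = 2 × $1,155.41 = $2,310.82
Surplus = $2,596.34 − $2,310.82 = $285.52

$285.52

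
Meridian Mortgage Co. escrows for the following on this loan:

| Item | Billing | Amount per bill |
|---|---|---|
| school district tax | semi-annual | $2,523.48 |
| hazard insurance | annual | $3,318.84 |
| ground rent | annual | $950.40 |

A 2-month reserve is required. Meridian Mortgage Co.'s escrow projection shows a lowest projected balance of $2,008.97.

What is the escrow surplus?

$456.27

School district tax — $2,523.48 × 2 = $5,046.96
Hazard insurance — $3,318.84
Ground rent — $950.40
Combined annual = $5,046.96 + $3,318.84 + $950.40 = $9,316.20
Base monthly escrow = $9,316.20 ÷ 12 = $776.35
Required cushion = 2 × $776.35 = $1,552.70
Surplus = $2,008.97 − $1,552.70 = $456.27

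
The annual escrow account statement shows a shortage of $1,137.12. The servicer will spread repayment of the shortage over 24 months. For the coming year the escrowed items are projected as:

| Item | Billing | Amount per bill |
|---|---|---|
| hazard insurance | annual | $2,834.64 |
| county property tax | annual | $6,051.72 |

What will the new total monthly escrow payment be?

Hazard insurance = $2,834.64/yr
County property tax = $6,051.72/yr
Annual escrow total = $8,886.36
Monthly escrow = $8,886.36 ÷ 12 = $740.53
Monthly shortage recovery: $1,137.12 / 24 = $47.38
Adjusted monthly = $740.53 + $47.38 = $787.91

$787.91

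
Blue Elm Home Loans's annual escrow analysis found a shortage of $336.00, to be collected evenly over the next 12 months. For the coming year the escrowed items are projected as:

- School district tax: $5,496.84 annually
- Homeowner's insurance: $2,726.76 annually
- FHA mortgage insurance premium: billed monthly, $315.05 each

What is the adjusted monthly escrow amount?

School district tax: $5,496.84/yr
Homeowner's insurance: $2,726.76/yr
FHA mortgage insurance premium: $315.05 × 12 = $3,780.60/yr
Combined annual = $5,496.84 + $2,726.76 + $3,780.60 = $12,004.20
Monthly escrow = $12,004.20 ÷ 12 = $1,000.35
Shortage per month = $336.00 / 12 = $28.00
New monthly escrow = $1,000.35 + $28.00 = $1,028.35

$1,028.35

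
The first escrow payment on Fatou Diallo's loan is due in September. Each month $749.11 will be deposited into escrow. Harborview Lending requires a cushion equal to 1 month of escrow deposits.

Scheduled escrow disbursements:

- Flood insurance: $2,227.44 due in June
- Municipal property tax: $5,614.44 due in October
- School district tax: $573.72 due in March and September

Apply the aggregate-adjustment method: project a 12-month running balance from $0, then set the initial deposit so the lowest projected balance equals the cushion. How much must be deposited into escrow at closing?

$5,439.05

Cushion = 1 × $749.11 = $749.11
Trial balance (start $0, +$749.11 each month, − disbursements):
  Sep: +$749.11 − $573.72 → $175.39
  Oct: +$749.11 − $5,614.44 → -$4,689.94
  Nov: +$749.11 → -$3,940.83
  Dec: +$749.11 → -$3,191.72
  Jan: +$749.11 → -$2,442.61
  Feb: +$749.11 → -$1,693.50
  Mar: +$749.11 − $573.72 → -$1,518.11
  Apr: +$749.11 → -$769.00
  May: +$749.11 → -$19.89
  Jun: +$749.11 − $2,227.44 → -$1,498.22
  Jul: +$749.11 → -$749.11
  Aug: +$749.11 → $0.00
Lowest trial balance = -$4,689.94 (Oct)
Initial deposit = cushion − low point = $749.11 − (-$4,689.94) = $5,439.05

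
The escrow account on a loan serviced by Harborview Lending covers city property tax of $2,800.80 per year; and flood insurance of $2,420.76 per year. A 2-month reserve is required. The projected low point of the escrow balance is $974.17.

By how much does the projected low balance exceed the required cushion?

City property tax = $2,800.80/yr
Flood insurance = $2,420.76/yr
Total annual escrow = $2,800.80 + $2,420.76 = $5,221.56
Monthly escrow = $5,221.56 / 12 = $435.13
Cushion = 2 × $435.13 = $870.26
Excess over cushion: $974.17 − $870.26 = $103.91

$103.91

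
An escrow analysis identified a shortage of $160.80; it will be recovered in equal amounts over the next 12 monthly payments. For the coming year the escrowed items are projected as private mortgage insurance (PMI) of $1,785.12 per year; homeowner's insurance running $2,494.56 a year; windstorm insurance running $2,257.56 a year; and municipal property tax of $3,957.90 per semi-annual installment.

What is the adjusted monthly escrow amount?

Private mortgage insurance (PMI): $1,785.12
Homeowner's insurance: $2,494.56
Windstorm insurance: $2,257.56
Municipal property tax: $3,957.90 × 2 = $7,915.80
Annual escrow total = $1,785.12 + $2,494.56 + $2,257.56 + $7,915.80 = $14,453.04
Per month = $14,453.04 ÷ 12 = $1,204.42
Shortage spread = $160.80 ÷ 12 = $13.40/mo
New monthly escrow = $1,204.42 + $13.40 = $1,217.82

$1,217.82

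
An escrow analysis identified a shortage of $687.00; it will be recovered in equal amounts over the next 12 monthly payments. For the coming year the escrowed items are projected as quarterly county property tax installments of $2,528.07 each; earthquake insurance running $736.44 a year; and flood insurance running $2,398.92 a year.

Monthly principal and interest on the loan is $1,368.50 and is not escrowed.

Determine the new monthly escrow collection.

County property tax: $2,528.07 × 4 = $10,112.28
Earthquake insurance: $736.44
Flood insurance: $2,398.92
Total annual escrow = $10,112.28 + $736.44 + $2,398.92 = $13,247.64
Monthly = $13,247.64 / 12 = $1,103.97
Shortage spread = $687.00 ÷ 12 = $57.25/mo
Adjusted monthly = $1,103.97 + $57.25 = $1,161.22

$1,161.22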